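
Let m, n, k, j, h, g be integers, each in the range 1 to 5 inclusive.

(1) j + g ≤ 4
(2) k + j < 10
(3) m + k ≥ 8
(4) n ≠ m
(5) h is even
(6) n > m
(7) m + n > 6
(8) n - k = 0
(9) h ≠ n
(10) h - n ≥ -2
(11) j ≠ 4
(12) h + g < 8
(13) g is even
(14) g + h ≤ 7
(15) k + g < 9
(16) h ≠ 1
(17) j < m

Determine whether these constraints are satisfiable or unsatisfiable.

Satisfiable

Try m = 3, n = 5, k = 5, j = 2, h = 4, g = 2.
Check constraint 1: j + g = 4; constraint 2: k + j = 7; constraint 3: m + k = 8. The remaining constraints are straightforward to verify.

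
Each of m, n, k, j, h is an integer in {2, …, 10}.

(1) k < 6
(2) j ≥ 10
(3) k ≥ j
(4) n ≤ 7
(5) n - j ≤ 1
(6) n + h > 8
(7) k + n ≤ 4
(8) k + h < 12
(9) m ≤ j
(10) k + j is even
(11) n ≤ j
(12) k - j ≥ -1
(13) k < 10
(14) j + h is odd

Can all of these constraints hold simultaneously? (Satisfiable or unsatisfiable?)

From constraints 2 and 3: k ≥ j and j ≥ 10, so k ≥ 10. From constraint 1: k ≤ 5. But 5 < 10, so no value of k works.

Unsatisfiable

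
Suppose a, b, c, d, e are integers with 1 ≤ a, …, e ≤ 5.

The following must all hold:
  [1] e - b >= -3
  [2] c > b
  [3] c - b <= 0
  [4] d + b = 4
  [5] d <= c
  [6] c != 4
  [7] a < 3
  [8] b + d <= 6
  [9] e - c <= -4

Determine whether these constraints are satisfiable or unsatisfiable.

Constraints 1, 3, and 9 give e − b ≥ -3, b − c ≥ 0, c − e ≥ 4.
Adding all 3 inequalities: the left sides telescope to 0, and the right sides sum to (-3) + 0 + 4 = 1. So 0 ≥ 1, which is false.

Unsatisfiable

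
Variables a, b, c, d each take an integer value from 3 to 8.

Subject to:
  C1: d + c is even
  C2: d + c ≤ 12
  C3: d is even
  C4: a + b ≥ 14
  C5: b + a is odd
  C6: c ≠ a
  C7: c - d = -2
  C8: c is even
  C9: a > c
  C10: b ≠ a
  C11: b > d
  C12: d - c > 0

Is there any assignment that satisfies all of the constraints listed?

Satisfiable

Setting (a, b, c, d) = (7, 8, 4, 6) satisfies everything: constraint 2: d + c = 10; constraint 4: a + b = 15, and the others follow.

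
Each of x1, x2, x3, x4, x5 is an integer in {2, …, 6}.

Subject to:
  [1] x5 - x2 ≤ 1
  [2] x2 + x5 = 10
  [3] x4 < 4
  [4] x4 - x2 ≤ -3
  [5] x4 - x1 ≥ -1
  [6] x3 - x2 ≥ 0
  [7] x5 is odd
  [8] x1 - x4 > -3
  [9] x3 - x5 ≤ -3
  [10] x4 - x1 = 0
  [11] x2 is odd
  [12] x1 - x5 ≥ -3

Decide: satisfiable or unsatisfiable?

Unsatisfiable

Constraints 4, 5, 6, 9, and 12 give x1 − x5 ≥ -3, x5 − x3 ≥ 3, x3 − x2 ≥ 0, x2 − x4 ≥ 3, x4 − x1 ≥ -1.
Adding all 5 inequalities: the left sides telescope to 0, and the right sides sum to (-3) + 3 + 0 + 3 + (-1) = 2. So 0 ≥ 2, which is false.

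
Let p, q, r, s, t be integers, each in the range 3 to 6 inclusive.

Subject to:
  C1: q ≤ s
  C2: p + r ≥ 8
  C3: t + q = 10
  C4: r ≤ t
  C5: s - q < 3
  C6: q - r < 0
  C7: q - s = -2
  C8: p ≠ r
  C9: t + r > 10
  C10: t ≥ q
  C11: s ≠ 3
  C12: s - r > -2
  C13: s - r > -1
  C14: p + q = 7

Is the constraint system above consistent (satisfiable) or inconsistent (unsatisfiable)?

One satisfying assignment is p = 3, q = 4, r = 6, s = 6, t = 6.
For the less obvious constraints — constraint 2: p + r = 9; constraint 3: t + q = 10; constraint 5: s - q = 2 — and the others hold by inspection.

Satisfiable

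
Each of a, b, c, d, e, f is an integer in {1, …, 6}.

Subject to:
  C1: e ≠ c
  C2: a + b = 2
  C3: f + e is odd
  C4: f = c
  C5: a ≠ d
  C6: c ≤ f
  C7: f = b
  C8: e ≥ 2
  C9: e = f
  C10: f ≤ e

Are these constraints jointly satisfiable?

From constraints 4 and 9, e = f = c, so e = c. But constraint 1 says e ≠ c. Contradiction.

Unsatisfiable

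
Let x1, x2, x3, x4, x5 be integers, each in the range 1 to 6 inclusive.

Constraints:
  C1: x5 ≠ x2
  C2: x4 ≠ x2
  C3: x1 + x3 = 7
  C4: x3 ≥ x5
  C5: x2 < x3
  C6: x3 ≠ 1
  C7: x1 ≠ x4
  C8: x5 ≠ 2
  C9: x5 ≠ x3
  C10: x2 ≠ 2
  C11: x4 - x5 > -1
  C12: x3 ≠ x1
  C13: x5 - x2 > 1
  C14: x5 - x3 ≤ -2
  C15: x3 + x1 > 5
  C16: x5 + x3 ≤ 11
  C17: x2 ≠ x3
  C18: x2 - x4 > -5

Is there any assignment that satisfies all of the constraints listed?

Satisfiable

Setting (x1, x2, x3, x4, x5) = (1, 1, 6, 5, 3) satisfies everything: constraint 3: x1 + x3 = 7; constraint 11: x4 - x5 = 2, and the others follow.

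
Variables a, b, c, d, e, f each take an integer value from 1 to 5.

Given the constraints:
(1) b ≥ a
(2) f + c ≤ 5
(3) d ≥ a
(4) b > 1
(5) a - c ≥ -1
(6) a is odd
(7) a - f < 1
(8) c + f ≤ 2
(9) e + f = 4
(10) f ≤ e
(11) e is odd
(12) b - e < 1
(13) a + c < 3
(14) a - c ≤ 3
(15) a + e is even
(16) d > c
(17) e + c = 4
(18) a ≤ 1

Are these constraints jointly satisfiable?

One satisfying assignment is a = 1, b = 2, c = 1, d = 3, e = 3, f = 1.
For the less obvious constraints — constraint 2: f + c = 2; constraint 5: a - c = 0; constraint 7: a - f = 0 — and the others hold by inspection.

Satisfiable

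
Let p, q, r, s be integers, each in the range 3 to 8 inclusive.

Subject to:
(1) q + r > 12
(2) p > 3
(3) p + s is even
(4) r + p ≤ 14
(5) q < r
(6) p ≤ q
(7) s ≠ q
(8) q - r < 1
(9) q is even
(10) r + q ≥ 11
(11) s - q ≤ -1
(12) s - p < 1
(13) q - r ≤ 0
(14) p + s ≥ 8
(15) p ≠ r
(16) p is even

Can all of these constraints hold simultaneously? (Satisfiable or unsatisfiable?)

One satisfying assignment is p = 4, q = 6, r = 8, s = 4.
For the less obvious constraints — constraint 1: q + r = 14; constraint 4: r + p = 12 — and the others hold by inspection.

Satisfiable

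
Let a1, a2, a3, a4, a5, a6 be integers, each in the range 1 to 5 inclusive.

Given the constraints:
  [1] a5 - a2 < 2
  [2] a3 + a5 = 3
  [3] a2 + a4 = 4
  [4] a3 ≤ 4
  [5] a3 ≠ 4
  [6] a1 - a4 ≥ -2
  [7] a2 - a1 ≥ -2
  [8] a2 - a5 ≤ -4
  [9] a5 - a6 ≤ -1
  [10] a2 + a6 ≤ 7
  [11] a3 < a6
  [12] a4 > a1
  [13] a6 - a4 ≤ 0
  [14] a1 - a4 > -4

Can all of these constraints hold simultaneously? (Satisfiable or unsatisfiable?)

Constraints 6, 7, 8, 9, and 13 give a2 − a1 ≥ -2, a1 − a4 ≥ -2, a4 − a6 ≥ 0, a6 − a5 ≥ 1, a5 − a2 ≥ 4.
Adding all 5 inequalities: the left sides telescope to 0, and the right sides sum to (-2) + (-2) + 0 + 1 + 4 = 1. So 0 ≥ 1, which is false.

Unsatisfiable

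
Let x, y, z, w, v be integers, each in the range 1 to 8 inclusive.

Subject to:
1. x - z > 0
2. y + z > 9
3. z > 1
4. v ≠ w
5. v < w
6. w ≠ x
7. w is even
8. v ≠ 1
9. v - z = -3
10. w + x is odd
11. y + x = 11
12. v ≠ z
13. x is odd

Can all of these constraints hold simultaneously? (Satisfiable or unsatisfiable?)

Satisfiable

The assignment x = 7, y = 4, z = 6, w = 4, v = 3 works:
  constraint 1 holds since x - z = 1.
  constraint 2 holds since y + z = 10.
The rest check out directly.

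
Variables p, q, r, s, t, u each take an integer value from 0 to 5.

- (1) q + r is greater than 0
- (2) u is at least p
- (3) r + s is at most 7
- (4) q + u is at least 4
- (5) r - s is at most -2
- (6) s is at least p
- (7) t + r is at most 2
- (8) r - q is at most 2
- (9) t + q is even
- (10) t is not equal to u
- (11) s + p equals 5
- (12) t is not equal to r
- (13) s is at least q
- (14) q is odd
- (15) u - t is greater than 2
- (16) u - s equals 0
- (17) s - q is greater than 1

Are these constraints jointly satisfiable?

Take p = 0, q = 1, r = 0, s = 5, t = 1, u = 5. Then constraint 1: q + r = 1; constraint 3: r + s = 5; constraint 4: q + u = 6, and every other listed constraint is also met.

Satisfiable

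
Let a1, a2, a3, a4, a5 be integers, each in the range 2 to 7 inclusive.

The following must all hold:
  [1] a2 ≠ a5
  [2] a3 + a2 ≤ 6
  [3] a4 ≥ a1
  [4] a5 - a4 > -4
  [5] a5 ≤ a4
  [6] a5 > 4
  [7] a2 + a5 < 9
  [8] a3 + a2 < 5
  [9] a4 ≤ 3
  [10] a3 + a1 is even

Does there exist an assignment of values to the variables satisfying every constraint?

From constraint 6: a5 ≥ 5. From constraints 5 and 9: a5 ≤ a4 and a4 ≤ 3, so a5 ≤ 3. But 3 < 5, so no value of a5 works.

Unsatisfiable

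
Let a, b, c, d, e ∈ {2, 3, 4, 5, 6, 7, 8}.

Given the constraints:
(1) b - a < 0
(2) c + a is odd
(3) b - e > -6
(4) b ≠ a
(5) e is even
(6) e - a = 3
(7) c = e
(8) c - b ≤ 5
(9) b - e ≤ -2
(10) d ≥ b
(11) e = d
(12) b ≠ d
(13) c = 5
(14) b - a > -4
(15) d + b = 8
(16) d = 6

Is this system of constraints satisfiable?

Unsatisfiable

Constraint 13 fixes c = 5 and constraint 16 fixes d = 6. Constraints 7 and 11 give c = e = d, so c = d. But 5 ≠ 6 — contradiction.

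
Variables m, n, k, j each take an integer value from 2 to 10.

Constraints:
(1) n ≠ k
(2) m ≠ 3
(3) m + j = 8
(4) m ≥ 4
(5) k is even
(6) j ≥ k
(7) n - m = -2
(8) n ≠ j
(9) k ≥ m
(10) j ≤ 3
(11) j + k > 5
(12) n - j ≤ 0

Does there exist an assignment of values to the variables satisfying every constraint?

From constraints 4 and 9: k ≥ m and m ≥ 4, so k ≥ 4. From constraints 6 and 10: k ≤ j and j ≤ 3, so k ≤ 3. But 3 < 4, so no value of k works.

Unsatisfiable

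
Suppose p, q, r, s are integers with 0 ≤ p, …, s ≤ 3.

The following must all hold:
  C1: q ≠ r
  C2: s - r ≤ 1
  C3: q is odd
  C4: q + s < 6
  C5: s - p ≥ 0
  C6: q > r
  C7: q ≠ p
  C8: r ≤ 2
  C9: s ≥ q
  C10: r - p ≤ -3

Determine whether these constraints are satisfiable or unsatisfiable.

Constraints 2, 5, and 10 give r − s ≥ -1, s − p ≥ 0, p − r ≥ 3.
Adding all 3 inequalities: the left sides telescope to 0, and the right sides sum to (-1) + 0 + 3 = 2. So 0 ≥ 2, which is false.

Unsatisfiable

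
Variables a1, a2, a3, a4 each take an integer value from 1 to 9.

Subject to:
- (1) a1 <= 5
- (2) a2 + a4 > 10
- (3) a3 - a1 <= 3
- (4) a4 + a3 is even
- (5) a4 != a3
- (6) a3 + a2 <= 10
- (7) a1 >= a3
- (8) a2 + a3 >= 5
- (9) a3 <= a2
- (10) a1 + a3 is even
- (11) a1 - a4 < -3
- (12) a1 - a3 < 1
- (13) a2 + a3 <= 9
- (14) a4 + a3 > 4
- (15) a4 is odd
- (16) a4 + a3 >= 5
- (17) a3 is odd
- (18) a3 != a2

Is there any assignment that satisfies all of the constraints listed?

Satisfiable

Setting (a1, a2, a3, a4) = (1, 7, 1, 5) satisfies everything: constraint 2: a2 + a4 = 12; constraint 3: a3 - a1 = 0; constraint 6: a3 + a2 = 8, and the others follow.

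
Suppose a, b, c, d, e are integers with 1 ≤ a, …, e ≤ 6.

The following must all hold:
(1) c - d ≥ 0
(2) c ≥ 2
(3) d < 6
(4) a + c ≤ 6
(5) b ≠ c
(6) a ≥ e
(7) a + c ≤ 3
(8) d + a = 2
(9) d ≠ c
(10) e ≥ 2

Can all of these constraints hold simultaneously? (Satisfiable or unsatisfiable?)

From constraints 6 and 10: a ≥ e ≥ 2. From constraint 2: c ≥ 2. Hence a + c ≥ 4. But constraint 7 requires a + c ≤ 3, and 3 < 4. Contradiction.

Unsatisfiable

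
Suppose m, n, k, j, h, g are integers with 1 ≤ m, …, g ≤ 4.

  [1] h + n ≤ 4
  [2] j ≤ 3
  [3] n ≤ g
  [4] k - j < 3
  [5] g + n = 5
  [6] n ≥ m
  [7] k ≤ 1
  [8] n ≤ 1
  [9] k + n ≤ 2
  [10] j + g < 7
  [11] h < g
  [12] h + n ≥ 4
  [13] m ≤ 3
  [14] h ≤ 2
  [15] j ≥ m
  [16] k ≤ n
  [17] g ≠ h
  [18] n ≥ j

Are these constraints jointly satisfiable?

From constraint 14: h ≤ 2. From constraint 8: n ≤ 1. Hence h + n ≤ 3. But constraint 12 requires h + n ≥ 4, and 4 > 3. Contradiction.

Unsatisfiable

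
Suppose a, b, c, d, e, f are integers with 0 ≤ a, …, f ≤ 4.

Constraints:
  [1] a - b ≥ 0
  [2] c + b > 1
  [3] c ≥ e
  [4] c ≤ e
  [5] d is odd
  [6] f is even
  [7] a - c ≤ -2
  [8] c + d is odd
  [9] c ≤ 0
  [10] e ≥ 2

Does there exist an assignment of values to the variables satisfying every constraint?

From constraint 10: e ≥ 2. From constraints 3 and 9: e ≤ c and c ≤ 0, so e ≤ 0. But 0 < 2, so no value of e works.

Unsatisfiable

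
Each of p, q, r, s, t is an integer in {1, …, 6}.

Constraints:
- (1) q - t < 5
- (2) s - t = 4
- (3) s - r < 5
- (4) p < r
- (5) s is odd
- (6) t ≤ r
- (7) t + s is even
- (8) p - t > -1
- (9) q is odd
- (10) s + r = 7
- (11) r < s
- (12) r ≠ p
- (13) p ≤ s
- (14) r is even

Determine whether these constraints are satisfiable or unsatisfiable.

The assignment p = 1, q = 3, r = 2, s = 5, t = 1 works:
  constraint 1 holds since q - t = 2.
  constraint 2 holds since s - t = 4.
The rest check out directly.

Satisfiable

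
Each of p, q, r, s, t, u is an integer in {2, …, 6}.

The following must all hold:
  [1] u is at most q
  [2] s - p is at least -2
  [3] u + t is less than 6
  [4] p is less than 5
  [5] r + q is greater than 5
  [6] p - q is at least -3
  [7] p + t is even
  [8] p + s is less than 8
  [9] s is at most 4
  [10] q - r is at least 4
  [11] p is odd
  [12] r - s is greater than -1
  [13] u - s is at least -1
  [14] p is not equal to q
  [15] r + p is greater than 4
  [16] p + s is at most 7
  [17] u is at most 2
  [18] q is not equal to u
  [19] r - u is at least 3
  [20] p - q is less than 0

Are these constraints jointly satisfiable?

Constraints 2, 6, 10, 13, and 19 give r − u ≥ 3, u − s ≥ -1, s − p ≥ -2, p − q ≥ -3, q − r ≥ 4.
Adding all 5 inequalities: the left sides telescope to 0, and the right sides sum to 3 + (-1) + (-2) + (-3) + 4 = 1. So 0 ≥ 1, which is false.

Unsatisfiable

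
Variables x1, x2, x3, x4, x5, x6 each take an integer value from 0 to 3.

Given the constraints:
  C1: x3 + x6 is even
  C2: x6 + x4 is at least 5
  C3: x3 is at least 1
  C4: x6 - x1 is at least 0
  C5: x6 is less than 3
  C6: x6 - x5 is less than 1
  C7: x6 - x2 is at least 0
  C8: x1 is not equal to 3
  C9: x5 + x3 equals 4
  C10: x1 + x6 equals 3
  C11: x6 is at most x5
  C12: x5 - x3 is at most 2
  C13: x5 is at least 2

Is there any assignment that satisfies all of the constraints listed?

Satisfiable

Try x1 = 1, x2 = 2, x3 = 2, x4 = 3, x5 = 2, x6 = 2.
Check constraint 2: x6 + x4 = 5; constraint 4: x6 - x1 = 1; constraint 6: x6 - x5 = 0. The remaining constraints are straightforward to verify.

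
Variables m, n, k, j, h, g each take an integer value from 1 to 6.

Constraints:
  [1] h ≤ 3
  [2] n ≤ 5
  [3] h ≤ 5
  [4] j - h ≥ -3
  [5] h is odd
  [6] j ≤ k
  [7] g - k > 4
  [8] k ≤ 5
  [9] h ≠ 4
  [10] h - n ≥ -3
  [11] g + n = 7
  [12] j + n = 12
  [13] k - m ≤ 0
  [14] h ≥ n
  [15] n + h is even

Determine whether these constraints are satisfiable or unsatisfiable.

Unsatisfiable

From constraints 6 and 8: j ≤ k ≤ 5. From constraints 3 and 14: n ≤ h ≤ 5. Hence j + n ≤ 10. But constraint 12 requires j + n = 12, and 12 > 10. Contradiction.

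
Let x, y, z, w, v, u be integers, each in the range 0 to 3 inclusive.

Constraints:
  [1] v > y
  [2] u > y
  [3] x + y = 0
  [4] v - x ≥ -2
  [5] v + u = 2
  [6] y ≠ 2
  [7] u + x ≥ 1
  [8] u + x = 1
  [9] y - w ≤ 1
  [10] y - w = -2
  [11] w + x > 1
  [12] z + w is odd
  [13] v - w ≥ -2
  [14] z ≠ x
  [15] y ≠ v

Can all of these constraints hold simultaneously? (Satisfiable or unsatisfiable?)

The assignment x = 0, y = 0, z = 1, w = 2, v = 1, u = 1 works:
  constraint 3 holds since x + y = 0.
  constraint 4 holds since v - x = 1.
The rest check out directly.

Satisfiable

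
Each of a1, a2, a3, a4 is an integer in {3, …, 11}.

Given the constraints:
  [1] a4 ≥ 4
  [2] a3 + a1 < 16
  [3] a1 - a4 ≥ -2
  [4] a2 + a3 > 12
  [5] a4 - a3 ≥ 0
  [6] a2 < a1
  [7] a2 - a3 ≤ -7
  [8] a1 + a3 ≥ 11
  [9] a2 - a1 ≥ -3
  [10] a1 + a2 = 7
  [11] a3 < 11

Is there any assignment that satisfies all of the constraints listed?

Unsatisfiable

Constraints 3, 5, 7, and 9 give a4 − a3 ≥ 0, a3 − a2 ≥ 7, a2 − a1 ≥ -3, a1 − a4 ≥ -2.
Adding all 4 inequalities: the left sides telescope to 0, and the right sides sum to 0 + 7 + (-3) + (-2) = 2. So 0 ≥ 2, which is false.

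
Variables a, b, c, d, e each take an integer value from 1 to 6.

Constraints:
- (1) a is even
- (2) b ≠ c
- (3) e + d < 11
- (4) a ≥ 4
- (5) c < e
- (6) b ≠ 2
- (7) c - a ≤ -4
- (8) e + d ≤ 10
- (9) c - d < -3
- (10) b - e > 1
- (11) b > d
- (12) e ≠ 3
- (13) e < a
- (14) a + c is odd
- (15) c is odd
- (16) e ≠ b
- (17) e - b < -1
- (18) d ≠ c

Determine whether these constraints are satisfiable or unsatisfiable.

Satisfiable

Take a = 6, b = 6, c = 1, d = 5, e = 4. Then constraint 3: e + d = 9; constraint 7: c - a = -5, and every other listed constraint is also met.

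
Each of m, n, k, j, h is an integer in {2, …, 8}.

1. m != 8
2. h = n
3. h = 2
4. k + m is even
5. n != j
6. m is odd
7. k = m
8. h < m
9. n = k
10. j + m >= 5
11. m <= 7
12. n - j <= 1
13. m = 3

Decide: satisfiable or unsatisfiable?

Unsatisfiable

Constraint 3 fixes h = 2 and constraint 13 fixes m = 3. Constraints 2, 7, and 9 give h = n = k = m, so h = m. But 2 ≠ 3 — contradiction.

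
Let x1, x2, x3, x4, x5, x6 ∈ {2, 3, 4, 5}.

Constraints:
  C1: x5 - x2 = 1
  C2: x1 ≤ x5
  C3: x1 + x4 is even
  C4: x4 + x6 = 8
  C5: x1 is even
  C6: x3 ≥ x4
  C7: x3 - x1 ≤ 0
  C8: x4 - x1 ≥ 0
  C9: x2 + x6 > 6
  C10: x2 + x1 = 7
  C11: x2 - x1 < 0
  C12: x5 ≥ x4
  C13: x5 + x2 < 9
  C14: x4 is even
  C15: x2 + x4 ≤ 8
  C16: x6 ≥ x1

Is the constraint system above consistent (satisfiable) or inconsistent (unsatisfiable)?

Try x1 = 4, x2 = 3, x3 = 4, x4 = 4, x5 = 4, x6 = 4.
Check constraint 1: x5 - x2 = 1; constraint 4: x4 + x6 = 8; constraint 7: x3 - x1 = 0. The remaining constraints are straightforward to verify.

Satisfiable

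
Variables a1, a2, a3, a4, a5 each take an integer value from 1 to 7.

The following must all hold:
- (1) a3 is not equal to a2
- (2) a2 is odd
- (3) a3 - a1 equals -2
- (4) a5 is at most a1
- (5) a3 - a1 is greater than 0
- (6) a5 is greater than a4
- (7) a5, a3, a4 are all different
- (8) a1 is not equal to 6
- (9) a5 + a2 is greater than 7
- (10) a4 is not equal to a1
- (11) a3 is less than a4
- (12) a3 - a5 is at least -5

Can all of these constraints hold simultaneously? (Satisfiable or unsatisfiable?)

Unsatisfiable

Constraints 4, 5, 6, and 11 give a4 < a5, a5 ≤ a1, a1 < a3, a3 < a4. Chaining: a4 < a5 ≤ a1 < a3 < a4, which forces a4 < a4 — impossible.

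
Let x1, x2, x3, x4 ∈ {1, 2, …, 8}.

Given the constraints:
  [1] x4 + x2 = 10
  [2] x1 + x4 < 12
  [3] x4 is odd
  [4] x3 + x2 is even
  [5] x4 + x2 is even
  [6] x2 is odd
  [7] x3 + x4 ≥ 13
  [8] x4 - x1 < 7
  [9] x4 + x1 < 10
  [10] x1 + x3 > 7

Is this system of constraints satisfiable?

One satisfying assignment is x1 = 2, x2 = 3, x3 = 7, x4 = 7.
For the less obvious constraints — constraint 1: x4 + x2 = 10; constraint 2: x1 + x4 = 9 — and the others hold by inspection.

Satisfiable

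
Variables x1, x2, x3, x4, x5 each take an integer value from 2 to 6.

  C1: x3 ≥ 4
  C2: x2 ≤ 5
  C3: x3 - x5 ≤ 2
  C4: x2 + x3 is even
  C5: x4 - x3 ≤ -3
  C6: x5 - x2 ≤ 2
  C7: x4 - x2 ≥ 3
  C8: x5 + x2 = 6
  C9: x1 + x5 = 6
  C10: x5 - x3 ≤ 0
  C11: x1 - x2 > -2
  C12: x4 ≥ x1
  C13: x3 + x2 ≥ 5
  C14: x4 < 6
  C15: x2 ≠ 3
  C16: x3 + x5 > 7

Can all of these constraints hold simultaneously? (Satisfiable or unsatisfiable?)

Constraints 3, 5, 6, and 7 give x4 − x2 ≥ 3, x2 − x5 ≥ -2, x5 − x3 ≥ -2, x3 − x4 ≥ 3.
Adding all 4 inequalities: the left sides telescope to 0, and the right sides sum to 3 + (-2) + (-2) + 3 = 2. So 0 ≥ 2, which is false.

Unsatisfiable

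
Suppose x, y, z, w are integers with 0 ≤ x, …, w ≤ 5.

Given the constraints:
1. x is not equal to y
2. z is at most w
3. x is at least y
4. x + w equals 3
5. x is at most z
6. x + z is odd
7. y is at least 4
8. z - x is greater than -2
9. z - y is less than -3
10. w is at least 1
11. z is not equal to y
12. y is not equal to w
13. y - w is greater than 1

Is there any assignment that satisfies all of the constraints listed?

Unsatisfiable

From constraints 3 and 7: x ≥ y ≥ 4. From constraint 10: w ≥ 1. Hence x + w ≥ 5. But constraint 4 requires x + w = 3, and 3 < 5. Contradiction.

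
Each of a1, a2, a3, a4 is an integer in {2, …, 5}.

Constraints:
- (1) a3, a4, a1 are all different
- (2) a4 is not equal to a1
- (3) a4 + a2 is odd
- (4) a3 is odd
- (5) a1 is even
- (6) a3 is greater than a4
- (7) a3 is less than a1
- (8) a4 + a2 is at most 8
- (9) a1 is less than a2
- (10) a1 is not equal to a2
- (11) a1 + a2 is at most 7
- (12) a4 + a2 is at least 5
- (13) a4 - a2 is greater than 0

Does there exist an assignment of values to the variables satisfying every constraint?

Constraints 6, 7, 9, and 13 give a2 < a4, a4 < a3, a3 < a1, a1 < a2. Chaining: a2 < a4 < a3 < a1 < a2, which forces a2 < a2 — impossible.

Unsatisfiable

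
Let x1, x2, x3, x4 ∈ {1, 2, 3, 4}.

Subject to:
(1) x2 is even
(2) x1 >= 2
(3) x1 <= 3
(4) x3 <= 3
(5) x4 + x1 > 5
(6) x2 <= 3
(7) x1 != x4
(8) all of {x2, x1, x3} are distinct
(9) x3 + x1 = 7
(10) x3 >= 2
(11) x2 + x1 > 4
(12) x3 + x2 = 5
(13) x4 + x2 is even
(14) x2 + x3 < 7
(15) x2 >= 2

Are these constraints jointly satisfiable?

Constraints 2, 3, 4, 6, 10, and 15 confine each of x2, x1, x3 to the 2 values {2, 3}.
Constraint 8 requires all 3 of them to be distinct, but only 2 values are available — impossible by the pigeonhole principle.

Unsatisfiable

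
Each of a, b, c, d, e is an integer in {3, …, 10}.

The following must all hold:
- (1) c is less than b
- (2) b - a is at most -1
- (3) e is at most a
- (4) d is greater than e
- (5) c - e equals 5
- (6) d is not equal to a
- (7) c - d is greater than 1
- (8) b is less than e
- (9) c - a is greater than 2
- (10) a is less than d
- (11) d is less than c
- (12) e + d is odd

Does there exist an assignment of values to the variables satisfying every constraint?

Unsatisfiable

Constraints 1, 3, 8, 10, and 11 give e ≤ a, a < d, d < c, c < b, b < e. Chaining: e ≤ a < d < c < b < e, which forces e < e — impossible.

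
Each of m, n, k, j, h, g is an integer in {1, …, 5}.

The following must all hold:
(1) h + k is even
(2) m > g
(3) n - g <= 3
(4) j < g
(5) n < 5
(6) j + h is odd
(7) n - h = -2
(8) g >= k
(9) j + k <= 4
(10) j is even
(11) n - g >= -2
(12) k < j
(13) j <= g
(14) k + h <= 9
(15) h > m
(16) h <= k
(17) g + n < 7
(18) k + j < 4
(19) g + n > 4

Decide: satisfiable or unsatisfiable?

Unsatisfiable

Constraints 2, 4, 12, 15, and 16 give h ≤ k, k < j, j < g, g < m, m < h. Chaining: h ≤ k < j < g < m < h, which forces h < h — impossible.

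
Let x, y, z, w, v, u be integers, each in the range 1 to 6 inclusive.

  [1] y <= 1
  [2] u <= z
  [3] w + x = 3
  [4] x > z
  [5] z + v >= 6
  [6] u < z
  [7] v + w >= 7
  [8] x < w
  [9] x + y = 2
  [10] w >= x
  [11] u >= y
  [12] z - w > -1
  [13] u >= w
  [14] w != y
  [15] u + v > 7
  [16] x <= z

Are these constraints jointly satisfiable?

Unsatisfiable

Constraints 4, 6, 8, and 13 give w ≤ u, u < z, z < x, x < w. Chaining: w ≤ u < z < x < w, which forces w < w — impossible.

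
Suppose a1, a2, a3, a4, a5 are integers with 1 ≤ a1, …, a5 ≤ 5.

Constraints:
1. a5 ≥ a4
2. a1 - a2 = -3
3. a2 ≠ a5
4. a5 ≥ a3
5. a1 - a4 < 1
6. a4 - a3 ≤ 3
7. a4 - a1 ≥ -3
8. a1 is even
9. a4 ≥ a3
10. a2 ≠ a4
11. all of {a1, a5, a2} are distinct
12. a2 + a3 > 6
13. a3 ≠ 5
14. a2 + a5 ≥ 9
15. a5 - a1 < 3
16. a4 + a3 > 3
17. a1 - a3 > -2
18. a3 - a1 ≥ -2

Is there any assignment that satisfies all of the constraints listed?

Try a1 = 2, a2 = 5, a3 = 2, a4 = 2, a5 = 4.
Check constraint 2: a1 - a2 = -3; constraint 5: a1 - a4 = 0; constraint 6: a4 - a3 = 0. The remaining constraints are straightforward to verify.

Satisfiable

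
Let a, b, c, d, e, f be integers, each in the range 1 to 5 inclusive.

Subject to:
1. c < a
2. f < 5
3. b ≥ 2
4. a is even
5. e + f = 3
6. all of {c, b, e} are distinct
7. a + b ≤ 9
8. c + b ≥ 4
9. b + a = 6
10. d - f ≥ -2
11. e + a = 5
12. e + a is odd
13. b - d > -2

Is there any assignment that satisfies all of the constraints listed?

Take a = 4, b = 2, c = 3, d = 2, e = 1, f = 2. Then constraint 5: e + f = 3; constraint 7: a + b = 6; constraint 8: c + b = 5, and every other listed constraint is also met.

Satisfiable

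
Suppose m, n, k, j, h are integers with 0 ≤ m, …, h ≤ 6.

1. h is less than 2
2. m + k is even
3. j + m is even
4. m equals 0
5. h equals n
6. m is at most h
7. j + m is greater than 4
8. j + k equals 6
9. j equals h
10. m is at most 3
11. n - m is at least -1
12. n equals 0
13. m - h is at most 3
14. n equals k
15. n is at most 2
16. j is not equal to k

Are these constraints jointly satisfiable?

Unsatisfiable

From constraints 5, 9, and 14, j = h = n = k, so j = k. But constraint 16 says j ≠ k. Contradiction.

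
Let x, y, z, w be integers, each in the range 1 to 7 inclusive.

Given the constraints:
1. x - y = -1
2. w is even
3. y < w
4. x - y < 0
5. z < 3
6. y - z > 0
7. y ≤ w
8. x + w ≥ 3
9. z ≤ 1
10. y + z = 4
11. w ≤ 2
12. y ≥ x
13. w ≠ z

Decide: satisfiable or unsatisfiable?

Unsatisfiable

From constraints 7 and 11: y ≤ w ≤ 2. From constraint 9: z ≤ 1. Hence y + z ≤ 3. But constraint 10 requires y + z = 4, and 4 > 3. Contradiction.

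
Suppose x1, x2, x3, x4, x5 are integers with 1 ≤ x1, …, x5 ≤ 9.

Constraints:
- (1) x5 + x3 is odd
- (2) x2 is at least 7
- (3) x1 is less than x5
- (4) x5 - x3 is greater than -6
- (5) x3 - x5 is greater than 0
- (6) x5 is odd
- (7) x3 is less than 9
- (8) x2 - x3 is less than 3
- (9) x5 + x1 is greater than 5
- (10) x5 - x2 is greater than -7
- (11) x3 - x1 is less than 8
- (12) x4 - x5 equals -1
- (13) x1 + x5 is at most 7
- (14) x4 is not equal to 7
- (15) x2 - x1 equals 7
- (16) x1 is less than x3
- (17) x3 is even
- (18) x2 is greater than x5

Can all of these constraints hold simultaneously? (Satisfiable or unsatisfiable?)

The assignment x1 = 2, x2 = 9, x3 = 8, x4 = 4, x5 = 5 works:
  constraint 4 holds since x5 - x3 = -3.
  constraint 5 holds since x3 - x5 = 3.
  constraint 8 holds since x2 - x3 = 1.
The rest check out directly.

Satisfiable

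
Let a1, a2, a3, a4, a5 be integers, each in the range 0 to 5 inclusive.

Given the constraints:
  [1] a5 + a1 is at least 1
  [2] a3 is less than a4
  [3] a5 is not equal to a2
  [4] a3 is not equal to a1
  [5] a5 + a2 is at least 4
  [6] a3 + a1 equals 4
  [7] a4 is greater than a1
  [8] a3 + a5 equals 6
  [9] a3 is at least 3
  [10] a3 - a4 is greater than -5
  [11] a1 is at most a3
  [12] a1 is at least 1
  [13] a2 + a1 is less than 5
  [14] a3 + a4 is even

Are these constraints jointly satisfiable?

One satisfying assignment is a1 = 1, a2 = 2, a3 = 3, a4 = 5, a5 = 3.
For the less obvious constraints — constraint 1: a5 + a1 = 4; constraint 5: a5 + a2 = 5; constraint 6: a3 + a1 = 4 — and the others hold by inspection.

Satisfiable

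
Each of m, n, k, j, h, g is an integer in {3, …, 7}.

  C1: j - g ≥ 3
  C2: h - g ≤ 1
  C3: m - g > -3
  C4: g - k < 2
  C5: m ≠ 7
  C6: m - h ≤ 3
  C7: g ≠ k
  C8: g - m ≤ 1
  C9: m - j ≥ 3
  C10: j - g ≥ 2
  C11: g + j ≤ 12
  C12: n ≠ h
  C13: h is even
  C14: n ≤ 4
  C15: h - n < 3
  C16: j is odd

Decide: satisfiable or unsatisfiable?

Unsatisfiable

Constraints 1, 2, 6, and 9 give j − g ≥ 3, g − h ≥ -1, h − m ≥ -3, m − j ≥ 3.
Adding all 4 inequalities: the left sides telescope to 0, and the right sides sum to 3 + (-1) + (-3) + 3 = 2. So 0 ≥ 2, which is false.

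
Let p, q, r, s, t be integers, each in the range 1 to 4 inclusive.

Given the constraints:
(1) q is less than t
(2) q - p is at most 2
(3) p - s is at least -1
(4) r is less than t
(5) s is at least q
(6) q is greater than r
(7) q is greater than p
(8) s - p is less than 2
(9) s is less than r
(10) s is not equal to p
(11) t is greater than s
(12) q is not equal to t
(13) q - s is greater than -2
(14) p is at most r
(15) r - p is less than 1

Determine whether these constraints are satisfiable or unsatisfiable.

Constraints 5, 6, and 9 give q ≤ s, s < r, r < q. Chaining: q ≤ s < r < q, which forces q < q — impossible.

Unsatisfiable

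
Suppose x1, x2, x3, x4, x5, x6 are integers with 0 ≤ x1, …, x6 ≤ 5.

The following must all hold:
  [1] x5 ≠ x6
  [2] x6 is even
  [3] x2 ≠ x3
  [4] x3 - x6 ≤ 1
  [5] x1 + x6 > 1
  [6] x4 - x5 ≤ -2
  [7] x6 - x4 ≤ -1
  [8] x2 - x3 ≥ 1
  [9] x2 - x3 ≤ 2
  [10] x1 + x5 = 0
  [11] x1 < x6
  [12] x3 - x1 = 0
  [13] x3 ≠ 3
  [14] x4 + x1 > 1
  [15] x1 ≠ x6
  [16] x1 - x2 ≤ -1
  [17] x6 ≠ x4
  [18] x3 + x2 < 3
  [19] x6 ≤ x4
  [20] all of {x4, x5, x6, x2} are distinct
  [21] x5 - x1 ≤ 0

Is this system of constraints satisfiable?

Constraints 4, 6, 7, 9, 16, and 21 give x2 − x1 ≥ 1, x1 − x5 ≥ 0, x5 − x4 ≥ 2, x4 − x6 ≥ 1, x6 − x3 ≥ -1, x3 − x2 ≥ -2.
Adding all 6 inequalities: the left sides telescope to 0, and the right sides sum to 1 + 0 + 2 + 1 + (-1) + (-2) = 1. So 0 ≥ 1, which is false.

Unsatisfiable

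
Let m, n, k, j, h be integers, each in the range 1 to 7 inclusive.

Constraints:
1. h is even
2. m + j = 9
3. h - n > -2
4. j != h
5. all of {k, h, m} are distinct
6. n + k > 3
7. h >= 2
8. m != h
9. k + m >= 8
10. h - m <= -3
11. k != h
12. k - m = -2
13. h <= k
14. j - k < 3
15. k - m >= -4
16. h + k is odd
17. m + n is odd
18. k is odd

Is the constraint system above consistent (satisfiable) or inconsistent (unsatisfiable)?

The assignment m = 5, n = 2, k = 3, j = 4, h = 2 works:
  constraint 2 holds since m + j = 9.
  constraint 3 holds since h - n = 0.
  constraint 6 holds since n + k = 5.
The rest check out directly.

Satisfiable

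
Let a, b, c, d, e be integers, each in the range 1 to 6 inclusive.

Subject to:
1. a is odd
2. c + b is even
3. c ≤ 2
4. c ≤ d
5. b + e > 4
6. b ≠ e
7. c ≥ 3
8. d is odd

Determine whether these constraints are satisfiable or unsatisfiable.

Unsatisfiable

From constraint 7: c ≥ 3. From constraint 3: c ≤ 2. But 2 < 3, so no value of c works.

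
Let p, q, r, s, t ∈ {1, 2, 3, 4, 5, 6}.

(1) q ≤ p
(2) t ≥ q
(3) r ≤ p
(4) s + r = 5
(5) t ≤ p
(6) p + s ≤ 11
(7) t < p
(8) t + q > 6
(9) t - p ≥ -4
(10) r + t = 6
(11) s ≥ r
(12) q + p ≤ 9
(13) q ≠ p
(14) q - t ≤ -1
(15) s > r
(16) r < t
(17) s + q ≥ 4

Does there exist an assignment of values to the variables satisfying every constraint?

One satisfying assignment is p = 6, q = 3, r = 1, s = 4, t = 5.
For the less obvious constraints — constraint 4: s + r = 5; constraint 6: p + s = 10 — and the others hold by inspection.

Satisfiable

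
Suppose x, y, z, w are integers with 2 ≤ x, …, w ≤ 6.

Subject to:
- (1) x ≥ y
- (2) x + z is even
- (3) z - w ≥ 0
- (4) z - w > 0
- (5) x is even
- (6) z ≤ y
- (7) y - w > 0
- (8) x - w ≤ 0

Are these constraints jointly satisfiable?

Constraints 1, 4, 6, and 8 give w < z, z ≤ y, y ≤ x, x ≤ w. Chaining: w < z ≤ y ≤ x ≤ w, which forces w < w — impossible.

Unsatisfiable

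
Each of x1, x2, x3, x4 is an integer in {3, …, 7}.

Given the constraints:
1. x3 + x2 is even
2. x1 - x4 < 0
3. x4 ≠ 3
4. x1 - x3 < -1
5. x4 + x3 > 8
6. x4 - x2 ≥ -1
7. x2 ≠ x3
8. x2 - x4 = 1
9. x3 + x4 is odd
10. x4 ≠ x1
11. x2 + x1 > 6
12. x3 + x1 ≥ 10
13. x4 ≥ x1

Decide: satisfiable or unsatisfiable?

Satisfiable

Setting (x1, x2, x3, x4) = (3, 5, 7, 4) satisfies everything: constraint 2: x1 - x4 = -1; constraint 4: x1 - x3 = -4; constraint 5: x4 + x3 = 11, and the others follow.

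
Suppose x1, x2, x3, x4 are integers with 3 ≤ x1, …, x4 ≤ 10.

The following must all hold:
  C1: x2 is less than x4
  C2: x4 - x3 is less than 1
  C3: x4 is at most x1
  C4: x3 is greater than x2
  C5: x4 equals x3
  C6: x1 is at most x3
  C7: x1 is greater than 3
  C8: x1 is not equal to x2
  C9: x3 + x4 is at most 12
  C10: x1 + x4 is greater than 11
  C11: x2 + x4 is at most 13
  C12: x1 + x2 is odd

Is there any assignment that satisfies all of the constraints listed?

Satisfiable

Take x1 = 6, x2 = 5, x3 = 6, x4 = 6. Then constraint 2: x4 - x3 = 0; constraint 9: x3 + x4 = 12; constraint 10: x1 + x4 = 12, and every other listed constraint is also met.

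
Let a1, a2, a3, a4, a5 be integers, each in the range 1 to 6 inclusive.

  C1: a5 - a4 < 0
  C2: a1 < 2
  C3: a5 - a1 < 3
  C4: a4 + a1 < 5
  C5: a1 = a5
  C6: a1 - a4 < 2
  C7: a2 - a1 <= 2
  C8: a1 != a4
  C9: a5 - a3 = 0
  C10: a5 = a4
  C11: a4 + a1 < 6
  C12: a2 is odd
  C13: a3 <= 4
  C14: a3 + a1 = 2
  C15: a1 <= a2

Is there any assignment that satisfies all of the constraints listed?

From constraints 5 and 10, a1 = a5 = a4, so a1 = a4. But constraint 8 says a1 ≠ a4. Contradiction.

Unsatisfiable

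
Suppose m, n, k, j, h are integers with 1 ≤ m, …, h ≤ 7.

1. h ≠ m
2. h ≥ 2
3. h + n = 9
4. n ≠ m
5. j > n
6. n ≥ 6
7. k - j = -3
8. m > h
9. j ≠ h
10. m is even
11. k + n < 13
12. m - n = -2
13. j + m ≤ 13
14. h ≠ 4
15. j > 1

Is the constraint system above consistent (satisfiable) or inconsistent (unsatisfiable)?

Satisfiable

Take m = 4, n = 6, k = 4, j = 7, h = 3. Then constraint 3: h + n = 9; constraint 7: k - j = -3, and every other listed constraint is also met.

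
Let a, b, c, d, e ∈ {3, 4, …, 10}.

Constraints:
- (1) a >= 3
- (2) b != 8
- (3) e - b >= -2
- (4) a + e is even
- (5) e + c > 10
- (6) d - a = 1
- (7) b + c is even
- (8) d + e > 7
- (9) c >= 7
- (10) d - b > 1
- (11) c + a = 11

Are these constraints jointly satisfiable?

Satisfiable

One satisfying assignment is a = 4, b = 3, c = 7, d = 5, e = 4.
For the less obvious constraints — constraint 3: e - b = 1; constraint 5: e + c = 11; constraint 6: d - a = 1 — and the others hold by inspection.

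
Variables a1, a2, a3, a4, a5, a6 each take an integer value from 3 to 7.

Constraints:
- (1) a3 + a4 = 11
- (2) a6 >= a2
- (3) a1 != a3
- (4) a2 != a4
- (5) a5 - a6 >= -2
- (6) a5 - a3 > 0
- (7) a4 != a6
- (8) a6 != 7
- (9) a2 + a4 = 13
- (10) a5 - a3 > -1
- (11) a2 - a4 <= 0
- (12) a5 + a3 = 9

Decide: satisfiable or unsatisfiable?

Take a1 = 5, a2 = 6, a3 = 4, a4 = 7, a5 = 5, a6 = 6. Then constraint 1: a3 + a4 = 11; constraint 5: a5 - a6 = -1, and every other listed constraint is also met.

Satisfiable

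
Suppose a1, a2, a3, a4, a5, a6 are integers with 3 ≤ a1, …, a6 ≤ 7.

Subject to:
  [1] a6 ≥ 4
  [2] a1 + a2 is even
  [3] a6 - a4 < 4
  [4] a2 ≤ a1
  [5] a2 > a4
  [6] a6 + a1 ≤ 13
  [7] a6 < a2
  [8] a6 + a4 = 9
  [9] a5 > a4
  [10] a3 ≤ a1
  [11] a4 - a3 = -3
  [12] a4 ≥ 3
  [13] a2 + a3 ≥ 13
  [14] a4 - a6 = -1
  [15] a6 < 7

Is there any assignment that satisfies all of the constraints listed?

Satisfiable

One satisfying assignment is a1 = 7, a2 = 7, a3 = 7, a4 = 4, a5 = 7, a6 = 5.
For the less obvious constraints — constraint 3: a6 - a4 = 1; constraint 6: a6 + a1 = 12 — and the others hold by inspection.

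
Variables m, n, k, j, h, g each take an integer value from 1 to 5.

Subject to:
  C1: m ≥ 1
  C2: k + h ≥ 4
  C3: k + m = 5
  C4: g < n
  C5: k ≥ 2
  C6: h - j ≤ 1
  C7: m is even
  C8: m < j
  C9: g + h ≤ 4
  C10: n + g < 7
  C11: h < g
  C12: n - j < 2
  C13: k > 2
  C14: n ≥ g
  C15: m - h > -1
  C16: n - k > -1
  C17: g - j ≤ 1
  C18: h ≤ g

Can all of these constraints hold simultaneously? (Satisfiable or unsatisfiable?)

One satisfying assignment is m = 2, n = 4, k = 3, j = 3, h = 1, g = 2.
For the less obvious constraints — constraint 2: k + h = 4; constraint 3: k + m = 5; constraint 6: h - j = -2 — and the others hold by inspection.

Satisfiable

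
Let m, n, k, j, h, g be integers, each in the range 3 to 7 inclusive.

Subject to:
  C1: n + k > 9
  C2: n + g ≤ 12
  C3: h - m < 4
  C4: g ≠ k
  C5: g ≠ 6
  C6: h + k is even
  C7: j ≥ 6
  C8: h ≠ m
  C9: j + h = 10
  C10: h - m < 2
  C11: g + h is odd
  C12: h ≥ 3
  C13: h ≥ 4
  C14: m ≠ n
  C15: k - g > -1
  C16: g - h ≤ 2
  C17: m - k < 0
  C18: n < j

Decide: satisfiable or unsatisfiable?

Take m = 3, n = 5, k = 6, j = 6, h = 4, g = 5. Then constraint 1: n + k = 11; constraint 2: n + g = 10; constraint 3: h - m = 1, and every other listed constraint is also met.

Satisfiable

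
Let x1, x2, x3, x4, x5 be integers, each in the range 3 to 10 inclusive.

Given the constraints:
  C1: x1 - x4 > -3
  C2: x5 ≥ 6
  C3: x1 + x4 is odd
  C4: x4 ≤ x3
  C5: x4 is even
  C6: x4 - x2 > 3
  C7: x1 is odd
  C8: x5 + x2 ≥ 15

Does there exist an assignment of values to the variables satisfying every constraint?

Setting (x1, x2, x3, x4, x5) = (9, 5, 10, 10, 10) satisfies everything: constraint 1: x1 - x4 = -1; constraint 6: x4 - x2 = 5, and the others follow.

Satisfiable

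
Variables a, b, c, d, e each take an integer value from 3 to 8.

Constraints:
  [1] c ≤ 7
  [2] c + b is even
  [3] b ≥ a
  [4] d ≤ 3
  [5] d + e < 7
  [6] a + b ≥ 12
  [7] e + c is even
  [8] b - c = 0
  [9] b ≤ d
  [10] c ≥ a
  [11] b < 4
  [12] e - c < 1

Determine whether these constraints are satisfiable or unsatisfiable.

From constraints 1 and 10: a ≤ c ≤ 7. From constraints 4 and 9: b ≤ d ≤ 3. Hence a + b ≤ 10. But constraint 6 requires a + b ≥ 12, and 12 > 10. Contradiction.

Unsatisfiable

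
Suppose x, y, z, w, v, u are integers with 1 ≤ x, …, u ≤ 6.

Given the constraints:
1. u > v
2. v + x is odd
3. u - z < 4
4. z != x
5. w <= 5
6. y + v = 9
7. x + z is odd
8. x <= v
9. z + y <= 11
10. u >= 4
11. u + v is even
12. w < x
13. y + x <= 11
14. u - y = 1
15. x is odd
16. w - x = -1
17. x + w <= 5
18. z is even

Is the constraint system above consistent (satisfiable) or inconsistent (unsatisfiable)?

Satisfiable

One satisfying assignment is x = 3, y = 5, z = 4, w = 2, v = 4, u = 6.
For the less obvious constraints — constraint 3: u - z = 2; constraint 6: y + v = 9; constraint 9: z + y = 9 — and the others hold by inspection.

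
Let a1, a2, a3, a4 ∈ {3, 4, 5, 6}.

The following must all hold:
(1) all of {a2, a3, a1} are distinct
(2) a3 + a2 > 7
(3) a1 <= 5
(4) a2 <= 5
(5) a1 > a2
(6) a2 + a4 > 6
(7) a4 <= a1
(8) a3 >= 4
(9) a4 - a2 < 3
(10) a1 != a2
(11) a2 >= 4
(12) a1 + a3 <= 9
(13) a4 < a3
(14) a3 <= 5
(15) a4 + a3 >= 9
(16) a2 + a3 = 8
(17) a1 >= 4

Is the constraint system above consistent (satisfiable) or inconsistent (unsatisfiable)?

Unsatisfiable

Constraints 3, 4, 8, 11, 14, and 17 confine each of a2, a3, a1 to the 2 values {4, 5}.
Constraint 1 requires all 3 of them to be distinct, but only 2 values are available — impossible by the pigeonhole principle.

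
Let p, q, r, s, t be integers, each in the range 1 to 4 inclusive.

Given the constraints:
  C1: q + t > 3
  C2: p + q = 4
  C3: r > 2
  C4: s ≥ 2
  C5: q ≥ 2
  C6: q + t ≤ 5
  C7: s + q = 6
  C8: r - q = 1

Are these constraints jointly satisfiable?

One satisfying assignment is p = 1, q = 3, r = 4, s = 3, t = 1.
For the less obvious constraints — constraint 1: q + t = 4; constraint 2: p + q = 4; constraint 6: q + t = 4 — and the others hold by inspection.

Satisfiable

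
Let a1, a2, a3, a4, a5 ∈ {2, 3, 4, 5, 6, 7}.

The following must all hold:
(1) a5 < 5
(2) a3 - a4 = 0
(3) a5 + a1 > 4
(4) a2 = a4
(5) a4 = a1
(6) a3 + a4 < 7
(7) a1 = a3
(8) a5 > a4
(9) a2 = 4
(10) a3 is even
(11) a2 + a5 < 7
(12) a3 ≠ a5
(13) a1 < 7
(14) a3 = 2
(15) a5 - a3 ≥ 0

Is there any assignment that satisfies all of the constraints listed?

Unsatisfiable

Constraint 9 fixes a2 = 4 and constraint 14 fixes a3 = 2. Constraints 4, 5, and 7 give a2 = a4 = a1 = a3, so a2 = a3. But 4 ≠ 2 — contradiction.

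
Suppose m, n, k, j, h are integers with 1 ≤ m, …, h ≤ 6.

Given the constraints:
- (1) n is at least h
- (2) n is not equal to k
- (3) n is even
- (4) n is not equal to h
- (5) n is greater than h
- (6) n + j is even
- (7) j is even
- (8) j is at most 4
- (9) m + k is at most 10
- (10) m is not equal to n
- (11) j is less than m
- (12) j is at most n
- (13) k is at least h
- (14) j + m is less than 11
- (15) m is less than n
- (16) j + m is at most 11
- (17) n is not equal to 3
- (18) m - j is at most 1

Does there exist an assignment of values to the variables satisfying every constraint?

Satisfiable

The assignment m = 5, n = 6, k = 3, j = 4, h = 3 works:
  constraint 9 holds since m + k = 8.
  constraint 14 holds since j + m = 9.
The rest check out directly.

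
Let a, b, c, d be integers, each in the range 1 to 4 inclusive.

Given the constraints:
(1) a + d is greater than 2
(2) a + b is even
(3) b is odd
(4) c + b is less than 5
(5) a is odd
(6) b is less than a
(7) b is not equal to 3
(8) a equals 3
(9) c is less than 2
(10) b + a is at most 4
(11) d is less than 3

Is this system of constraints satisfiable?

Satisfiable

The assignment a = 3, b = 1, c = 1, d = 1 works:
  constraint 1 holds since a + d = 4.
  constraint 4 holds since c + b = 2.
  constraint 10 holds since b + a = 4.
The rest check out directly.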